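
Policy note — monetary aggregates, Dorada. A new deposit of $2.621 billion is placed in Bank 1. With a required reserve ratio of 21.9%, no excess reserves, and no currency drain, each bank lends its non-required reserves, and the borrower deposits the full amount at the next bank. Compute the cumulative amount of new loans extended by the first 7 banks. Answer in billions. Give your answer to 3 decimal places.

$7.690 billion

Bank i lends (1 − rr)^i of the original deposit: Bank 1 lends 2.621·0.7810 ≈ 2.0470, Bank 2 lends 2.621·0.7810² ≈ 1.5987, and so on.
Summing a geometric series: total = 2.621·[0.7810·(1 − 0.7810^7) / (1 − 0.7810)] ≈ 7.6904 billion.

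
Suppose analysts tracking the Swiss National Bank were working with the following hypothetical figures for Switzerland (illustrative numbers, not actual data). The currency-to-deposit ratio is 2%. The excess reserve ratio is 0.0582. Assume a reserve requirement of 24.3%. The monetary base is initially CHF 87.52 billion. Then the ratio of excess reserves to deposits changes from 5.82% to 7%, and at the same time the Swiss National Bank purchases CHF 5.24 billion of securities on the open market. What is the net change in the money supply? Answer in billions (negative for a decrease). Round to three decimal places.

CHF 6.202 billion

Before: m₁ = (1 + 0.02) / (0.243 + 0.0582 + 0.02) ≈ 3.175592, MB₁ = 87.52, so M₁ = 3.175592 × 87.52 ≈ 277.9278 billion.
After: m₂ = (1 + 0.02) / (0.243 + 0.07 + 0.02) ≈ 3.063063, MB₂ = 87.52 + 5.24 = 92.76, so M₂ = 3.063063 × 92.76 ≈ 284.1297 billion.
ΔM = M₂ − M₁ = 284.1297 − 277.9278 = 6.2019 billion.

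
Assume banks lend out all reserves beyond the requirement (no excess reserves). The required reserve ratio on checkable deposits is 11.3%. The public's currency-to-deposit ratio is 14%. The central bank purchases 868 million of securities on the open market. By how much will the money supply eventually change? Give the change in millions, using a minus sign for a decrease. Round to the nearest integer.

3911 million

The money multiplier is m = (1 + c) / (rr + c) = (1 + 0.14) / (0.113 + 0.14) ≈ 4.5059.
The purchase adds 868 million of base, so ΔM = m × ΔMB = 4.5059 × (+868) = 3911.1212 million.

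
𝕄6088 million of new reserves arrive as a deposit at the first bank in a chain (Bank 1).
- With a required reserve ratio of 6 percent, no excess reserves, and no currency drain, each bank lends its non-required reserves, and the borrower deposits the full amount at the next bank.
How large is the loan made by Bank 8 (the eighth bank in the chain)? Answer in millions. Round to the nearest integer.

Each bank lends a fraction (1 − rr) = 0.9400 of the deposit it receives, so Bank 8 receives 6088·0.9400^7 and lends 6088·0.9400^8 ≈ 3711.0557 million.

𝕄3711 million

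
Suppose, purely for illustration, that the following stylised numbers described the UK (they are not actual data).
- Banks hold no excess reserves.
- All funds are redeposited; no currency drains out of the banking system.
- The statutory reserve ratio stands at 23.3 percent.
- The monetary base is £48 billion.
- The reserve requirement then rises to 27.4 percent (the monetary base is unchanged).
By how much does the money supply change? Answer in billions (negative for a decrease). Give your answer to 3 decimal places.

-30.826 billion

Initially m₁ = 1 / (0.233) ≈ 4.291845, so M₁ = 4.291845 × 48 ≈ 206.0086 billion.
After the change m₂ = 1 / (0.274) ≈ 3.649635, so M₂ = 3.649635 × 48 ≈ 175.1825 billion.
ΔM = M₂ − M₁ = 175.1825 − 206.0086 = -30.8261 billion.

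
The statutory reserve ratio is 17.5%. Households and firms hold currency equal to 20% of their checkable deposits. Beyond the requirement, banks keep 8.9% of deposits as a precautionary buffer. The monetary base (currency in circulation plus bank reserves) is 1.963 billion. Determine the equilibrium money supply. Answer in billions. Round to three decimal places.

5.077 billion

The money multiplier is m = (1 + c) / (rr + e + c) = (1 + 0.2) / (0.175 + 0.089 + 0.2) ≈ 2.58621.
So M = m × MB = 2.58621 × 1.963 ≈ 5.0767 billion.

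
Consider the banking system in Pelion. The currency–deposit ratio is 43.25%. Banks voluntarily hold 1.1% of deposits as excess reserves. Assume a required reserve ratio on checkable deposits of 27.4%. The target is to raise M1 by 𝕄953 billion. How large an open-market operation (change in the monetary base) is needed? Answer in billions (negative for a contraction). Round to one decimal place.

𝕄477.3 billion

The money multiplier is m = (1 + c) / (rr + e + c) = (1 + 0.4325) / (0.274 + 0.011 + 0.4325) ≈ 1.99652.
ΔMB = ΔM / m = (+953) / 1.99652 ≈ 477.3306 billion.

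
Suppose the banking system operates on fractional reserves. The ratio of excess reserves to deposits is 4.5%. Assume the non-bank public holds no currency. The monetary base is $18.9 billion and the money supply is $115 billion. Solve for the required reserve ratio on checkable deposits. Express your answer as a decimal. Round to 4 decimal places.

Using m = M/MB = 115/18.9 ≈ 6.084656. Since m = (1 + c)/(c + rr + e), the denominator satisfies c + rr + e = (1 + c)/m = (1 + 0) / 6.084656 ≈ 0.164348.
With c = 0 and e = 0.045, the required reserve ratio on checkable deposits is 0.164348 − 0 − 0.045 = 0.119348.

0.1193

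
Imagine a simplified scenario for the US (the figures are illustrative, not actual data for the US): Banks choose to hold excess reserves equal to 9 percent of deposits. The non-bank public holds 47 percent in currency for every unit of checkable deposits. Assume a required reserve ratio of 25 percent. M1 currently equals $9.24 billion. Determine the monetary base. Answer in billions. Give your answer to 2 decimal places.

$5.09 billion

The money multiplier is m = (1 + c) / (rr + e + c) = (1 + 0.47) / (0.25 + 0.09 + 0.47) ≈ 1.8148.
MB = M / m = 9.24 / 1.8148 ≈ 5.0915 billion.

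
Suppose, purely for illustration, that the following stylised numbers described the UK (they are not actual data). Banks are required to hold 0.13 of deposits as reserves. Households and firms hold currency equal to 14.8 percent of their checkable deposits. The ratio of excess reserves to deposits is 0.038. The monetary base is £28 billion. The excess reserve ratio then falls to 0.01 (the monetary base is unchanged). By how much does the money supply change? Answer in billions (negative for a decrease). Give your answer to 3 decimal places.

Initially m₁ = (1 + 0.148) / (0.13 + 0.038 + 0.148) ≈ 3.632911, so M₁ = 3.632911 × 28 ≈ 101.7215 billion.
After the change m₂ = (1 + 0.148) / (0.13 + 0.01 + 0.148) ≈ 3.986111, so M₂ = 3.986111 × 28 ≈ 111.6111 billion.
ΔM = M₂ − M₁ = 111.6111 − 101.7215 = 9.8896 billion.

£9.890 billion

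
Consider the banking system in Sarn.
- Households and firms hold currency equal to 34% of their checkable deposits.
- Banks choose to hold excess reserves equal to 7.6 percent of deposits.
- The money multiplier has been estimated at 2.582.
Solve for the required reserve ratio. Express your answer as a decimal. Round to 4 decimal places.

0.1030

Using m = 2.582. Since m = (1 + c)/(c + rr + e), the denominator satisfies c + rr + e = (1 + c)/m = (1 + 0.34) / 2.582 ≈ 0.518978.
With c = 0.34 and e = 0.076, the required reserve ratio is 0.518978 − 0.34 − 0.076 = 0.102978.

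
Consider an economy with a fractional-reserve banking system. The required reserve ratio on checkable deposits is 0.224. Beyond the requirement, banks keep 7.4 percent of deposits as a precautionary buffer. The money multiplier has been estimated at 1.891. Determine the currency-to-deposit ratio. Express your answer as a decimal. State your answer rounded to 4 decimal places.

Using m = 1.891. From m = (1 + c)/(c + rr + e), rearranging gives 1 + c = m·(c + rr + e), so c·(1 − m) = m·(rr + e) − 1.
Hence c = [m·(rr + e) − 1]/(1 − m) = [1.891 × (0.224 + 0.074) − 1] / (1 − 1.891) ≈ 0.489879.

0.4899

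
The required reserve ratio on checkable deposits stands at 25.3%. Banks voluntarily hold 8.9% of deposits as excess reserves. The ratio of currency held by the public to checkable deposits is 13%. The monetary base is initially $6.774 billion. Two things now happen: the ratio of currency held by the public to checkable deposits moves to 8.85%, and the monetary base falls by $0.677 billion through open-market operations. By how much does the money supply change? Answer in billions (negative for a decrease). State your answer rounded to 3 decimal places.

-0.801 billion

Before: m₁ = (1 + 0.13) / (0.253 + 0.089 + 0.13) ≈ 2.39407, MB₁ = 6.774, so M₁ = 2.39407 × 6.774 ≈ 16.2174 billion.
After: m₂ = (1 + 0.0885) / (0.253 + 0.089 + 0.0885) ≈ 2.52846, MB₂ = 6.774 − 0.677 = 6.097, so M₂ = 2.52846 × 6.097 ≈ 15.416 billion.
ΔM = M₂ − M₁ = 15.416 − 16.2174 = -0.8014 billion.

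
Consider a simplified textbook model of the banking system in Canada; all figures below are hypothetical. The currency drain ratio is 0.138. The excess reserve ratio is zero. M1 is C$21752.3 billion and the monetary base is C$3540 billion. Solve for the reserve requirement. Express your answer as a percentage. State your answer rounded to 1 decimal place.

Using m = M/MB = 21752.3/3540 ≈ 6.144718. Since m = (1 + c)/(c + rr + e), the denominator satisfies c + rr + e = (1 + c)/m = (1 + 0.138) / 6.144718 ≈ 0.185200.
With c = 0.138 and e = 0, the reserve requirement is 0.185200 − 0.138 − 0 = 0.0472.

4.7%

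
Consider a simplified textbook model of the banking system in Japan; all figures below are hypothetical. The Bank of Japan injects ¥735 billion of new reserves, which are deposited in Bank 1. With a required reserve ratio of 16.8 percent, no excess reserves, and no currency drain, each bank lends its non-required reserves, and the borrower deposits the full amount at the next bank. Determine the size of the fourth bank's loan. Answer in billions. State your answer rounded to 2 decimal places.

¥352.19 billion

Each bank lends a fraction (1 − rr) = 0.8320 of the deposit it receives, so Bank 4 receives 735·0.8320^3 and lends 735·0.8320^4 ≈ 352.1929 billion.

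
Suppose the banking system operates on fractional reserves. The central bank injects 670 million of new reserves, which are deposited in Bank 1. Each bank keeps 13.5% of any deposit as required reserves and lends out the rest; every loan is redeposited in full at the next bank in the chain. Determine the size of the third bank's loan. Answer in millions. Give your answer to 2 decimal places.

433.63 million

Each bank lends a fraction (1 − rr) = 0.8650 of the deposit it receives, so Bank 3 receives 670·0.8650^2 and lends 670·0.8650^3 ≈ 433.6338 million.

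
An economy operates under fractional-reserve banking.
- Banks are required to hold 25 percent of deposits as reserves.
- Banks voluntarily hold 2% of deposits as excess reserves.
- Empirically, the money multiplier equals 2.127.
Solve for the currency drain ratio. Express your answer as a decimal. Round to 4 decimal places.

Using m = 2.127. From m = (1 + c)/(c + rr + e), rearranging gives 1 + c = m·(c + rr + e), so c·(1 − m) = m·(rr + e) − 1.
Hence c = [m·(rr + e) − 1]/(1 − m) = [2.127 × (0.25 + 0.02) − 1] / (1 − 2.127) ≈ 0.377737.

0.3777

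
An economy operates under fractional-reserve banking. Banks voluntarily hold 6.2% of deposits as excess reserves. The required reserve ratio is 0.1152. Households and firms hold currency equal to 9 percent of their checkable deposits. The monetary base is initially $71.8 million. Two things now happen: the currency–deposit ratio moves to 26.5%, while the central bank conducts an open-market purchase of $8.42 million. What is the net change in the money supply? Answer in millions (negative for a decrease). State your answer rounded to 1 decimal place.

Before: m₁ = (1 + 0.09) / (0.1152 + 0.062 + 0.09) ≈ 4.0793, MB₁ = 71.8, so M₁ = 4.0793 × 71.8 ≈ 292.8937 million.
After: m₂ = (1 + 0.265) / (0.1152 + 0.062 + 0.265) ≈ 2.8607, MB₂ = 71.8 + 8.42 = 80.22, so M₂ = 2.8607 × 80.22 ≈ 229.4854 million.
ΔM = M₂ − M₁ = 229.4854 − 292.8937 = -63.4083 million.

-63.4 million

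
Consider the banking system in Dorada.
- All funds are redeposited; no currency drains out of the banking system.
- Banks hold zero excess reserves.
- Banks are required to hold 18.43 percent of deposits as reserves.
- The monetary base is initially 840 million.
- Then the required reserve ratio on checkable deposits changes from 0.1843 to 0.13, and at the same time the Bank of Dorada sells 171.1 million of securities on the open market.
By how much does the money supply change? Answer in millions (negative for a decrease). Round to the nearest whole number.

Before: m₁ = 1 / (0.1843) ≈ 5.4259, MB₁ = 840, so M₁ = 5.4259 × 840 = 4557.756 million.
After: m₂ = 1 / (0.13) ≈ 7.6923, MB₂ = 840 − 171.1 = 668.9, so M₂ = 7.6923 × 668.9 ≈ 5145.3795 million.
ΔM = M₂ − M₁ = 5145.3795 − 4557.756 = 587.6235 million.

588 million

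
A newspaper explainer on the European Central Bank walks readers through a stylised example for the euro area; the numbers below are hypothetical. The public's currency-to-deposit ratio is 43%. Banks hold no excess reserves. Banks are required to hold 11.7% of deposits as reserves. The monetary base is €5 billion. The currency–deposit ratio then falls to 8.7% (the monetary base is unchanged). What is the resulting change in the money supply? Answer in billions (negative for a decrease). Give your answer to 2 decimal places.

Initially m₁ = (1 + 0.43) / (0.117 + 0.43) ≈ 2.6143, so M₁ = 2.6143 × 5 = 13.0715 billion.
After the change m₂ = (1 + 0.087) / (0.117 + 0.087) ≈ 5.3284, so M₂ = 5.3284 × 5 = 26.642 billion.
ΔM = M₂ − M₁ = 26.642 − 13.0715 = 13.5705 billion.

€13.57 billion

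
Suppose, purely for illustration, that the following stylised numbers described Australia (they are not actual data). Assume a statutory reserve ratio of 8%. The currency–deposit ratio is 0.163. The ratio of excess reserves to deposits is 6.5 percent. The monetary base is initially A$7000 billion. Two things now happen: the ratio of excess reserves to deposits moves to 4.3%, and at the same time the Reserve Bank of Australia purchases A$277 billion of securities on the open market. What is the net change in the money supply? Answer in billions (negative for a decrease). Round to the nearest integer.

A$3160 billion

Before: m₁ = (1 + 0.163) / (0.08 + 0.065 + 0.163) ≈ 3.77597, MB₁ = 7000, so M₁ = 3.77597 × 7000 = 26431.79 billion.
After: m₂ = (1 + 0.163) / (0.08 + 0.043 + 0.163) ≈ 4.06643, MB₂ = 7000 + 277 = 7277, so M₂ = 4.06643 × 7277 ≈ 29591.4111 billion.
ΔM = M₂ − M₁ = 29591.4111 − 26431.79 = 3159.6211 billion.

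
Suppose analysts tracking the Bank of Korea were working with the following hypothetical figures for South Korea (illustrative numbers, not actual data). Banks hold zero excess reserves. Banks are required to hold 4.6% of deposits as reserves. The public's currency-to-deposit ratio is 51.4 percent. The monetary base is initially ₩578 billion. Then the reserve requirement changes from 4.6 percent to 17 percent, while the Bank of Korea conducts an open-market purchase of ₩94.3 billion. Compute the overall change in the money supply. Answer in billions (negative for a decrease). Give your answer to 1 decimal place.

-74.6 billion

Before: m₁ = (1 + 0.514) / (0.046 + 0.514) ≈ 2.70357, MB₁ = 578, so M₁ = 2.70357 × 578 ≈ 1562.6635 billion.
After: m₂ = (1 + 0.514) / (0.17 + 0.514) ≈ 2.21345, MB₂ = 578 + 94.3 = 672.3, so M₂ = 2.21345 × 672.3 ≈ 1488.1024 billion.
ΔM = M₂ − M₁ = 1488.1024 − 1562.6635 = -74.5611 billion.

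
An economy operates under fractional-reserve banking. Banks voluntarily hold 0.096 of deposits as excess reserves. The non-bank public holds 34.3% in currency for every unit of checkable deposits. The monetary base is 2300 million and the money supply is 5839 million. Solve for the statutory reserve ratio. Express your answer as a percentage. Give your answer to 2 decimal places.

9.00%

Using m = M/MB = 5839/2300 ≈ 2.538696. Since m = (1 + c)/(c + rr + e), the denominator satisfies c + rr + e = (1 + c)/m = (1 + 0.343) / 2.538696 ≈ 0.529012.
With c = 0.343 and e = 0.096, the statutory reserve ratio is 0.529012 − 0.343 − 0.096 = 0.090012.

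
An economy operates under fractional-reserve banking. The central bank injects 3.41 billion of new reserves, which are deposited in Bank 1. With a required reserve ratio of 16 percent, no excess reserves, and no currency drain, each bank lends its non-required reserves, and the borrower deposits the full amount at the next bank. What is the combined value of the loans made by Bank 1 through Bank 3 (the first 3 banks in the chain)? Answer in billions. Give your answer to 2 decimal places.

Bank i lends (1 − rr)^i of the original deposit: Bank 1 lends 3.41·0.8400 = 2.8644, Bank 2 lends 3.41·0.8400² ≈ 2.4061, and so on.
Summing a geometric series: total = 3.41·[0.8400·(1 − 0.8400^3) / (1 − 0.8400)] ≈ 7.2916 billion.

7.29 billion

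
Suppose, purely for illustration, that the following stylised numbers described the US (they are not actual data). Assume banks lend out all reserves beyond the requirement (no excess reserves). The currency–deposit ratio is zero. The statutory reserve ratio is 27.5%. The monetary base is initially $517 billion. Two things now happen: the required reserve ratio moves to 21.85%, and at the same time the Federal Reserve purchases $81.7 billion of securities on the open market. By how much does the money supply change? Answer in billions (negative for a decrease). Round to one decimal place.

$860.0 billion

Before: m₁ = 1 / (0.275) ≈ 3.63636, MB₁ = 517, so M₁ = 3.63636 × 517 ≈ 1879.9981 billion.
After: m₂ = 1 / (0.2185) ≈ 4.57666, MB₂ = 517 + 81.7 = 598.7, so M₂ = 4.57666 × 598.7 ≈ 2740.0463 billion.
ΔM = M₂ − M₁ = 2740.0463 − 1879.9981 = 860.0482 billion.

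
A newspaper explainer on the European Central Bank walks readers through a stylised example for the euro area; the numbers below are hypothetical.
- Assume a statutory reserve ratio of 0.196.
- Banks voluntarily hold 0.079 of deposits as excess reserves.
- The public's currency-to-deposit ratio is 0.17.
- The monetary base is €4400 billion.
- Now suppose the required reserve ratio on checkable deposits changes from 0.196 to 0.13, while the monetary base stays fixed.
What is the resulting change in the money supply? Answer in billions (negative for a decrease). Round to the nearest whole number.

€2015 billion

Initially m₁ = (1 + 0.17) / (0.196 + 0.079 + 0.17) ≈ 2.62921, so M₁ = 2.62921 × 4400 = 11568.524 billion.
After the change m₂ = (1 + 0.17) / (0.13 + 0.079 + 0.17) ≈ 3.08707, so M₂ = 3.08707 × 4400 = 13583.108 billion.
ΔM = M₂ − M₁ = 13583.108 − 11568.524 = 2014.584 billion.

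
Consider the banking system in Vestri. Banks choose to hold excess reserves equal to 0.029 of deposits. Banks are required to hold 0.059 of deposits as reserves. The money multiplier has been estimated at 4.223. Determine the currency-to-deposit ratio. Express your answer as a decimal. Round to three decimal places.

Using m = 4.223. From m = (1 + c)/(c + rr + e), rearranging gives 1 + c = m·(c + rr + e), so c·(1 − m) = m·(rr + e) − 1.
Hence c = [m·(rr + e) − 1]/(1 − m) = [4.223 × (0.059 + 0.029) − 1] / (1 − 4.223) ≈ 0.194966.

0.195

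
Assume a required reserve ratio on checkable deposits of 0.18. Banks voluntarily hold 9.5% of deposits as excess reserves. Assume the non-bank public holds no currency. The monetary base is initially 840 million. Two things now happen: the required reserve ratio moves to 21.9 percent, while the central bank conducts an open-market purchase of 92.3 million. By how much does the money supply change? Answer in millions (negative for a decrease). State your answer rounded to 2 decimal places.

-85.44 million

Before: m₁ = 1 / (0.18 + 0.095) ≈ 3.636364, MB₁ = 840, so M₁ = 3.636364 × 840 ≈ 3054.5458 million.
After: m₂ = 1 / (0.219 + 0.095) ≈ 3.184713, MB₂ = 840 + 92.3 = 932.3, so M₂ = 3.184713 × 932.3 ≈ 2969.1079 million.
ΔM = M₂ − M₁ = 2969.1079 − 3054.5458 = -85.4379 million.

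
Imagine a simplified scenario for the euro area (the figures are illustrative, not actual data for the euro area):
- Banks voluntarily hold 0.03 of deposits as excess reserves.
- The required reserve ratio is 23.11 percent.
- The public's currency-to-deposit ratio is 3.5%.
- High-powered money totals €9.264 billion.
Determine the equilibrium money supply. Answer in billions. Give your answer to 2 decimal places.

The money multiplier is m = (1 + c) / (rr + e + c) = (1 + 0.035) / (0.2311 + 0.03 + 0.035) ≈ 3.4954.
So M = m × MB = 3.4954 × 9.264 ≈ 32.3814 billion.

€32.38 billion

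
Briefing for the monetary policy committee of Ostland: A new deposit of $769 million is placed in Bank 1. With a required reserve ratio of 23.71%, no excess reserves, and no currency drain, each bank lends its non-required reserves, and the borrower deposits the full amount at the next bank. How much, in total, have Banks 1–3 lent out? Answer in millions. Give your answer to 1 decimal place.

Bank i lends (1 − rr)^i of the original deposit: Bank 1 lends 769·0.7629 = 586.6701, Bank 2 lends 769·0.7629² ≈ 447.5706, and so on.
Summing a geometric series: total = 769·[0.7629·(1 − 0.7629^3) / (1 − 0.7629)] ≈ 1375.6923 million.

$1375.7 million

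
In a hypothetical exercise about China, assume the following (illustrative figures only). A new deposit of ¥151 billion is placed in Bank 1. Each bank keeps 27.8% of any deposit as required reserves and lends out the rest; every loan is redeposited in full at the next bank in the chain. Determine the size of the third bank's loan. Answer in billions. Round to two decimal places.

¥56.83 billion

Each bank lends a fraction (1 − rr) = 0.7220 of the deposit it receives, so Bank 3 receives 151·0.7220^2 and lends 151·0.7220^3 ≈ 56.8314 billion.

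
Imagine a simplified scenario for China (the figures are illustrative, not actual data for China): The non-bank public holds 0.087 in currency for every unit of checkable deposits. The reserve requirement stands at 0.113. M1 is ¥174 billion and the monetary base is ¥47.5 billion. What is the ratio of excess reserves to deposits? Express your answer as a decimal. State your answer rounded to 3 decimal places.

0.097

Using m = M/MB = 174/47.5 ≈ 3.663158. Since m = (1 + c)/(c + rr + e), the denominator satisfies c + rr + e = (1 + c)/m = (1 + 0.087) / 3.663158 ≈ 0.296738.
With c = 0.087 and rr = 0.113, the ratio of excess reserves to deposits is 0.296738 − 0.087 − 0.113 = 0.096738.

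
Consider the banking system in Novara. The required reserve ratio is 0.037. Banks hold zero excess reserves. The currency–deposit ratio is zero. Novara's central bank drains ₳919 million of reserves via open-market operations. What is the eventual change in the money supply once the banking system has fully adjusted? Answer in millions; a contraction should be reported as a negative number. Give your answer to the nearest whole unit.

The simple money multiplier is m = 1/rr = 1/0.037 ≈ 27.0270.
An open-market sale reduces the monetary base by 919 million, so ΔM = m × ΔMB = 27.0270 × (−919) = -24837.813 million.

-24838 million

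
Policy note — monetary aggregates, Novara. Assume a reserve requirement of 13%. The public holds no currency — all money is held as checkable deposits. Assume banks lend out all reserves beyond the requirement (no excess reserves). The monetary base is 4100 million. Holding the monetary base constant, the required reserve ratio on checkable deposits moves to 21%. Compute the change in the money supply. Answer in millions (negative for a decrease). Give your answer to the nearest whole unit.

-12015 million

Initially m₁ = 1 / (0.13) ≈ 7.69231, so M₁ = 7.69231 × 4100 = 31538.471 million.
After the change m₂ = 1 / (0.21) ≈ 4.76190, so M₂ = 4.76190 × 4100 = 19523.79 million.
ΔM = M₂ − M₁ = 19523.79 − 31538.471 = -12014.681 million.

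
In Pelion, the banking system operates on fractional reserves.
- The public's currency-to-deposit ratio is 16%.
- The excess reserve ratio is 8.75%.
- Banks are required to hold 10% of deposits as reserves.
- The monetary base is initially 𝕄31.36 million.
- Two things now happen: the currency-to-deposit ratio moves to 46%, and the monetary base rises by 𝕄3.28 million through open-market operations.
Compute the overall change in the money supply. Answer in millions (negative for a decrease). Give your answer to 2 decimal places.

-26.58 million

Before: m₁ = (1 + 0.16) / (0.1 + 0.0875 + 0.16) ≈ 3.33813, MB₁ = 31.36, so M₁ = 3.33813 × 31.36 ≈ 104.6838 million.
After: m₂ = (1 + 0.46) / (0.1 + 0.0875 + 0.46) ≈ 2.25483, MB₂ = 31.36 + 3.28 = 34.64, so M₂ = 2.25483 × 34.64 ≈ 78.1073 million.
ΔM = M₂ − M₁ = 78.1073 − 104.6838 = -26.5765 million.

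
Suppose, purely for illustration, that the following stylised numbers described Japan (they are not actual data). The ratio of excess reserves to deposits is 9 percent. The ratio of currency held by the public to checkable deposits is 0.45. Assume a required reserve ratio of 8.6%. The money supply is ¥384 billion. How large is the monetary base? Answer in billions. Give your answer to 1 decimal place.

The money multiplier is m = (1 + c) / (rr + e + c) = (1 + 0.45) / (0.086 + 0.09 + 0.45) ≈ 2.31629.
MB = M / m = 384 / 2.31629 ≈ 165.7824 billion.

¥165.8 billion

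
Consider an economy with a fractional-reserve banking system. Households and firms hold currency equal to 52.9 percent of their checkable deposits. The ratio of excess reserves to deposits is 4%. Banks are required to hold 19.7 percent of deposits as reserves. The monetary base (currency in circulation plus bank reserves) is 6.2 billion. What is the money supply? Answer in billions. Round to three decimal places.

12.376 billion

The money multiplier is m = (1 + c) / (rr + e + c) = (1 + 0.529) / (0.197 + 0.04 + 0.529) ≈ 1.99608.
So M = m × MB = 1.99608 × 6.2 ≈ 12.3757 billion.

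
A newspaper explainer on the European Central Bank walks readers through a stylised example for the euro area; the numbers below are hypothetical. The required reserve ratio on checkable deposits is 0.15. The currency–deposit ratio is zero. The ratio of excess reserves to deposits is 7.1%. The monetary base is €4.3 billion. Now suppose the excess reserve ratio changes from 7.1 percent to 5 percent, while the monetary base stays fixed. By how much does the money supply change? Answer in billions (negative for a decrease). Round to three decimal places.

Initially m₁ = 1 / (0.15 + 0.071) ≈ 4.52489, so M₁ = 4.52489 × 4.3 ≈ 19.457 billion.
After the change m₂ = 1 / (0.15 + 0.05) = 5, so M₂ = 5 × 4.3 = 21.5 billion.
ΔM = M₂ − M₁ = 21.5 − 19.457 = 2.043 billion.

€2.043 billion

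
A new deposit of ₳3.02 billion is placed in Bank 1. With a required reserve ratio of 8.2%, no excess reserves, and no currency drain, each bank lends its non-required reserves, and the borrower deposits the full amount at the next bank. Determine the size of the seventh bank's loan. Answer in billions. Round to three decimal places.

Each bank lends a fraction (1 − rr) = 0.9180 of the deposit it receives, so Bank 7 receives 3.02·0.9180^6 and lends 3.02·0.9180^7 ≈ 1.6592 billion.

₳1.659 billion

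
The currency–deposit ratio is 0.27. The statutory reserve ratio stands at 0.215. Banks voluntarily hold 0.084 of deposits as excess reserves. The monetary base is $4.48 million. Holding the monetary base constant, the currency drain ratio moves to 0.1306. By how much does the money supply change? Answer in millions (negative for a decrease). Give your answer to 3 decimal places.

$1.791 million

Initially m₁ = (1 + 0.27) / (0.215 + 0.084 + 0.27) ≈ 2.23199, so M₁ = 2.23199 × 4.48 ≈ 9.9993 million.
After the change m₂ = (1 + 0.1306) / (0.215 + 0.084 + 0.1306) ≈ 2.63175, so M₂ = 2.63175 × 4.48 ≈ 11.7902 million.
ΔM = M₂ − M₁ = 11.7902 − 9.9993 = 1.7909 million.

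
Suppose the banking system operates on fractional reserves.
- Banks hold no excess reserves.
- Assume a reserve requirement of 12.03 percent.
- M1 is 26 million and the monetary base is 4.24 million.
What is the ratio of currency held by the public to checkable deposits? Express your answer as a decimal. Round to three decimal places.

0.051

Using m = M/MB = 26/4.24 ≈ 6.132075. From m = (1 + c)/(c + rr + e), rearranging gives 1 + c = m·(c + rr + e), so c·(1 − m) = m·(rr + e) − 1.
Hence c = [m·(rr + e) − 1]/(1 − m) = [6.132075 × (0.1203 + 0) − 1] / (1 − 6.132075) ≈ 0.051112.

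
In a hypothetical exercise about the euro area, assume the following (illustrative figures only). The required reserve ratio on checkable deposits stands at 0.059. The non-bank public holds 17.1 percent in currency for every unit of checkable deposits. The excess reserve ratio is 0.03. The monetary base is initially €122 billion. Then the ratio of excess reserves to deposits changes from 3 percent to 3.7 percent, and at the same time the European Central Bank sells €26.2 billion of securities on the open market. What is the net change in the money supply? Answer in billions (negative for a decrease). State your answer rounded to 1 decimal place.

-129.3 billion

Before: m₁ = (1 + 0.171) / (0.059 + 0.03 + 0.171) ≈ 4.50385, MB₁ = 122, so M₁ = 4.50385 × 122 = 549.4697 billion.
After: m₂ = (1 + 0.171) / (0.059 + 0.037 + 0.171) ≈ 4.38577, MB₂ = 122 − 26.2 = 95.8, so M₂ = 4.38577 × 95.8 ≈ 420.1568 billion.
ΔM = M₂ − M₁ = 420.1568 − 549.4697 = -129.3129 billion.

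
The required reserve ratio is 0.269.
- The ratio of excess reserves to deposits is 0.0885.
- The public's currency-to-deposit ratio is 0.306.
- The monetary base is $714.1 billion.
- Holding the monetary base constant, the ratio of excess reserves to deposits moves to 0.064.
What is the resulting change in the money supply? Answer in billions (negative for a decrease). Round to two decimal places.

Initially m₁ = (1 + 0.306) / (0.269 + 0.0885 + 0.306) ≈ 1.968350, so M₁ = 1.968350 × 714.1 ≈ 1405.5987 billion.
After the change m₂ = (1 + 0.306) / (0.269 + 0.064 + 0.306) ≈ 2.043818, so M₂ = 2.043818 × 714.1 ≈ 1459.4904 billion.
ΔM = M₂ − M₁ = 1459.4904 − 1405.5987 = 53.8917 billion.

$53.89 billion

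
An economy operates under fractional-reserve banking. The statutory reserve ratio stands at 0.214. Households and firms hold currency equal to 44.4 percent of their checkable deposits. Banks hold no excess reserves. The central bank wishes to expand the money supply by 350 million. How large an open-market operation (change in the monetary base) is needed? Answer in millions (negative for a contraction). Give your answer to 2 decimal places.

The money multiplier is m = (1 + c) / (rr + c) = (1 + 0.444) / (0.214 + 0.444) ≈ 2.194529.
ΔMB = ΔM / m = (+350) / 2.194529 ≈ 159.4875 million.

159.49 million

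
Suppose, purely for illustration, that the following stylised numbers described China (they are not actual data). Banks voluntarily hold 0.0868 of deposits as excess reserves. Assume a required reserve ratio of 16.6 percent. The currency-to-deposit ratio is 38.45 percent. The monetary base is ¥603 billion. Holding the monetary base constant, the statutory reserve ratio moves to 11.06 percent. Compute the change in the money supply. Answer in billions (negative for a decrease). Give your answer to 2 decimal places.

Initially m₁ = (1 + 0.3845) / (0.166 + 0.0868 + 0.3845) ≈ 2.172446, so M₁ = 2.172446 × 603 ≈ 1309.9849 billion.
After the change m₂ = (1 + 0.3845) / (0.1106 + 0.0868 + 0.3845) ≈ 2.379275, so M₂ = 2.379275 × 603 ≈ 1434.7028 billion.
ΔM = M₂ − M₁ = 1434.7028 − 1309.9849 = 124.7179 billion.

¥124.72 billion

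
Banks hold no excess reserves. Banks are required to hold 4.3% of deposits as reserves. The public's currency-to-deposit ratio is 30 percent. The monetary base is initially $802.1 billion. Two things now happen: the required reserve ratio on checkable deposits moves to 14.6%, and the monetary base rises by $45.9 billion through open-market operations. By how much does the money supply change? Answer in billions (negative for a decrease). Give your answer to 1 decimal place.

Before: m₁ = (1 + 0.3) / (0.043 + 0.3) ≈ 3.79009, MB₁ = 802.1, so M₁ = 3.79009 × 802.1 ≈ 3040.0312 billion.
After: m₂ = (1 + 0.3) / (0.146 + 0.3) ≈ 2.91480, MB₂ = 802.1 + 45.9 = 848, so M₂ = 2.91480 × 848 = 2471.7504 billion.
ΔM = M₂ − M₁ = 2471.7504 − 3040.0312 = -568.2808 billion.

-568.3 billion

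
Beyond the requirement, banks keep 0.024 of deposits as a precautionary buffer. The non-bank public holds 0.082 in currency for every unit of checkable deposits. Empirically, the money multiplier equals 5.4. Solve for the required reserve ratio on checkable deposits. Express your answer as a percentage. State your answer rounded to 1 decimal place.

Using m = 5.4. Since m = (1 + c)/(c + rr + e), the denominator satisfies c + rr + e = (1 + c)/m = (1 + 0.082) / 5.4 ≈ 0.200370.
With c = 0.082 and e = 0.024, the required reserve ratio on checkable deposits is 0.200370 − 0.082 − 0.024 = 0.09437.

9.4%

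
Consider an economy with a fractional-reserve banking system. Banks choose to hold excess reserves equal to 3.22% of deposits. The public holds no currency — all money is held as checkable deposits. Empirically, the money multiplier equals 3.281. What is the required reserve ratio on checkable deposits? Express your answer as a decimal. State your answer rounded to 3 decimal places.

Using m = 3.281. Since m = (1 + c)/(c + rr + e), the denominator satisfies c + rr + e = (1 + c)/m = (1 + 0) / 3.281 ≈ 0.304785.
With c = 0 and e = 0.0322, the required reserve ratio on checkable deposits is 0.304785 − 0 − 0.0322 = 0.272585.

0.273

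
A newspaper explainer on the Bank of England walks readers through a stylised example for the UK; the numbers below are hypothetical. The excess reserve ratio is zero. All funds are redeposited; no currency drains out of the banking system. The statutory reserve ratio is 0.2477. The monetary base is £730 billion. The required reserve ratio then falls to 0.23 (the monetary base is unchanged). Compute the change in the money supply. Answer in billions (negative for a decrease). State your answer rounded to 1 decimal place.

£226.8 billion

Initially m₁ = 1 / (0.2477) ≈ 4.03714, so M₁ = 4.03714 × 730 = 2947.1122 billion.
After the change m₂ = 1 / (0.23) ≈ 4.34783, so M₂ = 4.34783 × 730 = 3173.9159 billion.
ΔM = M₂ − M₁ = 3173.9159 − 2947.1122 = 226.8037 billion.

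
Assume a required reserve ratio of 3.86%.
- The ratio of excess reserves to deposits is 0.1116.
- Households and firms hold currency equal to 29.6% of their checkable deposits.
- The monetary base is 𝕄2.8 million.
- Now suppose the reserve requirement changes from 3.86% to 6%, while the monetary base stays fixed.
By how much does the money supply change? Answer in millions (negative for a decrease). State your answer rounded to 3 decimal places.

Initially m₁ = (1 + 0.296) / (0.0386 + 0.1116 + 0.296) ≈ 2.90453, so M₁ = 2.90453 × 2.8 ≈ 8.1327 million.
After the change m₂ = (1 + 0.296) / (0.06 + 0.1116 + 0.296) ≈ 2.77160, so M₂ = 2.77160 × 2.8 ≈ 7.7605 million.
ΔM = M₂ − M₁ = 7.7605 − 8.1327 = -0.3722 million.

-0.372 million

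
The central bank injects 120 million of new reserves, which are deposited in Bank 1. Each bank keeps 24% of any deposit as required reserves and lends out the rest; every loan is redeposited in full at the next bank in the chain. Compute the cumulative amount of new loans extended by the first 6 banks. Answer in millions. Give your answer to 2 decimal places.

306.77 million

Bank i lends (1 − rr)^i of the original deposit: Bank 1 lends 120·0.7600 = 91.2000, Bank 2 lends 120·0.7600² = 69.3120, and so on.
Summing a geometric series: total = 120·[0.7600·(1 − 0.7600^6) / (1 − 0.7600)] ≈ 306.7740 million.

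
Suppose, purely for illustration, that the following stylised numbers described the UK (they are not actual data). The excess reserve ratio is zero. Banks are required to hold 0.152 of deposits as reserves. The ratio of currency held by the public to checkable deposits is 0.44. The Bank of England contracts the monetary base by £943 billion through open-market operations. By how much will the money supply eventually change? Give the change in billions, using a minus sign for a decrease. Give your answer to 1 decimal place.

-2293.8 billion

The money multiplier is m = (1 + c) / (rr + c) = (1 + 0.44) / (0.152 + 0.44) ≈ 2.43243.
The sale removes 943 billion of base, so ΔM = m × ΔMB = 2.43243 × (−943) ≈ -2293.7815 billion.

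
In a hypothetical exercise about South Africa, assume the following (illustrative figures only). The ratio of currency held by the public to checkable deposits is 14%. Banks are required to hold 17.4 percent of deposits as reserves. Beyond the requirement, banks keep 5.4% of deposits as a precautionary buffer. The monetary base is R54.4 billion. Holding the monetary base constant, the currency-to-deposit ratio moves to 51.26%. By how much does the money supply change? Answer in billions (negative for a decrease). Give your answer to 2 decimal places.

Initially m₁ = (1 + 0.14) / (0.174 + 0.054 + 0.14) ≈ 3.09783, so M₁ = 3.09783 × 54.4 ≈ 168.522 billion.
After the change m₂ = (1 + 0.5126) / (0.174 + 0.054 + 0.5126) ≈ 2.04240, so M₂ = 2.04240 × 54.4 ≈ 111.1066 billion.
ΔM = M₂ − M₁ = 111.1066 − 168.522 = -57.4154 billion.

-57.42 billion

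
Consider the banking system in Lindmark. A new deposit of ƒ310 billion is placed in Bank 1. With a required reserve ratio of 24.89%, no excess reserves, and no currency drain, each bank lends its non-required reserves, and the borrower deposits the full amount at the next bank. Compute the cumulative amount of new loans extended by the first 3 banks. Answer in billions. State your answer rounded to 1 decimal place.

Bank i lends (1 − rr)^i of the original deposit: Bank 1 lends 310·0.7511 = 232.8410, Bank 2 lends 310·0.7511² ≈ 174.8869, and so on.
Summing a geometric series: total = 310·[0.7511·(1 − 0.7511^3) / (1 − 0.7511)] ≈ 539.0854 billion.

ƒ539.1 billion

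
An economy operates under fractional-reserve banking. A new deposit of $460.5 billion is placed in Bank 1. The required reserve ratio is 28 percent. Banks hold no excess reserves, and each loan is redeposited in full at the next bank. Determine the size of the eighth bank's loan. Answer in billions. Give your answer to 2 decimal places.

$33.26 billion

Each bank lends a fraction (1 − rr) = 0.7200 of the deposit it receives, so Bank 8 receives 460.5·0.7200^7 and lends 460.5·0.7200^8 ≈ 33.2575 billion.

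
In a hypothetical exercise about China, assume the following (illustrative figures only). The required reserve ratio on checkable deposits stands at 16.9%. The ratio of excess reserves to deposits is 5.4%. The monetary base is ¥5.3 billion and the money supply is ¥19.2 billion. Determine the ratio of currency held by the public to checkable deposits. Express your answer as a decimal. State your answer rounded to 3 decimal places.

0.073

Using m = M/MB = 19.2/5.3 ≈ 3.622642. From m = (1 + c)/(c + rr + e), rearranging gives 1 + c = m·(c + rr + e), so c·(1 − m) = m·(rr + e) − 1.
Hence c = [m·(rr + e) − 1]/(1 − m) = [3.622642 × (0.169 + 0.054) − 1] / (1 − 3.622642) ≈ 0.073266.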